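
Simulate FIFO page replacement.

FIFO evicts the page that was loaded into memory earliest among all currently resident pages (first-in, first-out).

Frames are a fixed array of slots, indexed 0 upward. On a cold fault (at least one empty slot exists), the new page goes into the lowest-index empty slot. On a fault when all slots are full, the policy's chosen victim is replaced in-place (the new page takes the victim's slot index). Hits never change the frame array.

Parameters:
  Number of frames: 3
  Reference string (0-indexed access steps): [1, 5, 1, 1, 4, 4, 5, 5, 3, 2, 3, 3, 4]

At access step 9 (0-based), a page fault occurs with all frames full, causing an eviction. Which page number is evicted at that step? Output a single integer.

Answer: 5

Derivation:
Step 0: ref 1 -> FAULT, frames=[1,-,-]
Step 1: ref 5 -> FAULT, frames=[1,5,-]
Step 2: ref 1 -> HIT, frames=[1,5,-]
Step 3: ref 1 -> HIT, frames=[1,5,-]
Step 4: ref 4 -> FAULT, frames=[1,5,4]
Step 5: ref 4 -> HIT, frames=[1,5,4]
Step 6: ref 5 -> HIT, frames=[1,5,4]
Step 7: ref 5 -> HIT, frames=[1,5,4]
Step 8: ref 3 -> FAULT, evict 1, frames=[3,5,4]
Step 9: ref 2 -> FAULT, evict 5, frames=[3,2,4]
At step 9: evicted page 5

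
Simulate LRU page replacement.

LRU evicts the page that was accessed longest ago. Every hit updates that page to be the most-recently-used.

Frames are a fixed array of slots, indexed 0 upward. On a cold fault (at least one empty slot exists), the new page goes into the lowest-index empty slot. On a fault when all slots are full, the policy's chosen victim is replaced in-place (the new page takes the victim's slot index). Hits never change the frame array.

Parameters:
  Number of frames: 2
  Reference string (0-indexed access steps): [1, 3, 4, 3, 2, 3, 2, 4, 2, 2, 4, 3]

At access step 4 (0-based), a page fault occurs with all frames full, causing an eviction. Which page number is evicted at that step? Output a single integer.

Step 0: ref 1 -> FAULT, frames=[1,-]
Step 1: ref 3 -> FAULT, frames=[1,3]
Step 2: ref 4 -> FAULT, evict 1, frames=[4,3]
Step 3: ref 3 -> HIT, frames=[4,3]
Step 4: ref 2 -> FAULT, evict 4, frames=[2,3]
At step 4: evicted page 4

Answer: 4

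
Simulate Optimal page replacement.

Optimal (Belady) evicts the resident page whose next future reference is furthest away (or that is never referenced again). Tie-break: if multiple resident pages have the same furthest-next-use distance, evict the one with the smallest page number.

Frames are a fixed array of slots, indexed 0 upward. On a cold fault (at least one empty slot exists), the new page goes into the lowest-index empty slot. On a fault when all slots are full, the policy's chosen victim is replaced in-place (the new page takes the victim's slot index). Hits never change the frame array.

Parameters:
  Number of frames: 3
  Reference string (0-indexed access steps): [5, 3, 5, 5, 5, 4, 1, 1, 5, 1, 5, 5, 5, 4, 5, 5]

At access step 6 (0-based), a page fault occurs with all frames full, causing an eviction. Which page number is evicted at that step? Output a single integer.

Step 0: ref 5 -> FAULT, frames=[5,-,-]
Step 1: ref 3 -> FAULT, frames=[5,3,-]
Step 2: ref 5 -> HIT, frames=[5,3,-]
Step 3: ref 5 -> HIT, frames=[5,3,-]
Step 4: ref 5 -> HIT, frames=[5,3,-]
Step 5: ref 4 -> FAULT, frames=[5,3,4]
Step 6: ref 1 -> FAULT, evict 3, frames=[5,1,4]
At step 6: evicted page 3

Answer: 3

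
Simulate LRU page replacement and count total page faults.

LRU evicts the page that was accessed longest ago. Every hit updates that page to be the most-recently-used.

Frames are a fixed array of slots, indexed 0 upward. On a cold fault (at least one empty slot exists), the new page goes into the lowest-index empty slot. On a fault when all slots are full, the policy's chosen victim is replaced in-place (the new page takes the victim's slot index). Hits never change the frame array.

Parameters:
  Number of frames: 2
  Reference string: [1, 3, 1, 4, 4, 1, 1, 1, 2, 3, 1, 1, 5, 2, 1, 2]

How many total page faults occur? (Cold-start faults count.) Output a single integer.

Answer: 9

Derivation:
Step 0: ref 1 → FAULT, frames=[1,-]
Step 1: ref 3 → FAULT, frames=[1,3]
Step 2: ref 1 → HIT, frames=[1,3]
Step 3: ref 4 → FAULT (evict 3), frames=[1,4]
Step 4: ref 4 → HIT, frames=[1,4]
Step 5: ref 1 → HIT, frames=[1,4]
Step 6: ref 1 → HIT, frames=[1,4]
Step 7: ref 1 → HIT, frames=[1,4]
Step 8: ref 2 → FAULT (evict 4), frames=[1,2]
Step 9: ref 3 → FAULT (evict 1), frames=[3,2]
Step 10: ref 1 → FAULT (evict 2), frames=[3,1]
Step 11: ref 1 → HIT, frames=[3,1]
Step 12: ref 5 → FAULT (evict 3), frames=[5,1]
Step 13: ref 2 → FAULT (evict 1), frames=[5,2]
Step 14: ref 1 → FAULT (evict 5), frames=[1,2]
Step 15: ref 2 → HIT, frames=[1,2]
Total faults: 9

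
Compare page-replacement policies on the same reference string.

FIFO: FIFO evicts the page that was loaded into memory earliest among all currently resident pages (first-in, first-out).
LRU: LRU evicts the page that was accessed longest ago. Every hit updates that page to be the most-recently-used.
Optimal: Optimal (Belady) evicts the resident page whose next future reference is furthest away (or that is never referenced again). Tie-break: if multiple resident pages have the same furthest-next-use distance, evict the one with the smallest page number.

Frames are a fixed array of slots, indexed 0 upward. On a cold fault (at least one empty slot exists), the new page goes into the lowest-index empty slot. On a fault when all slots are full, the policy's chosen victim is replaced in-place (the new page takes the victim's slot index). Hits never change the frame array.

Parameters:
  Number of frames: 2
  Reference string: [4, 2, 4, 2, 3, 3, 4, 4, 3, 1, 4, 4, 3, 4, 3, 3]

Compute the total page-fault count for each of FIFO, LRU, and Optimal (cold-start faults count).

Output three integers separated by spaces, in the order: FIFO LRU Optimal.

--- FIFO ---
  step 0: ref 4 -> FAULT, frames=[4,-] (faults so far: 1)
  step 1: ref 2 -> FAULT, frames=[4,2] (faults so far: 2)
  step 2: ref 4 -> HIT, frames=[4,2] (faults so far: 2)
  step 3: ref 2 -> HIT, frames=[4,2] (faults so far: 2)
  step 4: ref 3 -> FAULT, evict 4, frames=[3,2] (faults so far: 3)
  step 5: ref 3 -> HIT, frames=[3,2] (faults so far: 3)
  step 6: ref 4 -> FAULT, evict 2, frames=[3,4] (faults so far: 4)
  step 7: ref 4 -> HIT, frames=[3,4] (faults so far: 4)
  step 8: ref 3 -> HIT, frames=[3,4] (faults so far: 4)
  step 9: ref 1 -> FAULT, evict 3, frames=[1,4] (faults so far: 5)
  step 10: ref 4 -> HIT, frames=[1,4] (faults so far: 5)
  step 11: ref 4 -> HIT, frames=[1,4] (faults so far: 5)
  step 12: ref 3 -> FAULT, evict 4, frames=[1,3] (faults so far: 6)
  step 13: ref 4 -> FAULT, evict 1, frames=[4,3] (faults so far: 7)
  step 14: ref 3 -> HIT, frames=[4,3] (faults so far: 7)
  step 15: ref 3 -> HIT, frames=[4,3] (faults so far: 7)
  FIFO total faults: 7
--- LRU ---
  step 0: ref 4 -> FAULT, frames=[4,-] (faults so far: 1)
  step 1: ref 2 -> FAULT, frames=[4,2] (faults so far: 2)
  step 2: ref 4 -> HIT, frames=[4,2] (faults so far: 2)
  step 3: ref 2 -> HIT, frames=[4,2] (faults so far: 2)
  step 4: ref 3 -> FAULT, evict 4, frames=[3,2] (faults so far: 3)
  step 5: ref 3 -> HIT, frames=[3,2] (faults so far: 3)
  step 6: ref 4 -> FAULT, evict 2, frames=[3,4] (faults so far: 4)
  step 7: ref 4 -> HIT, frames=[3,4] (faults so far: 4)
  step 8: ref 3 -> HIT, frames=[3,4] (faults so far: 4)
  step 9: ref 1 -> FAULT, evict 4, frames=[3,1] (faults so far: 5)
  step 10: ref 4 -> FAULT, evict 3, frames=[4,1] (faults so far: 6)
  step 11: ref 4 -> HIT, frames=[4,1] (faults so far: 6)
  step 12: ref 3 -> FAULT, evict 1, frames=[4,3] (faults so far: 7)
  step 13: ref 4 -> HIT, frames=[4,3] (faults so far: 7)
  step 14: ref 3 -> HIT, frames=[4,3] (faults so far: 7)
  step 15: ref 3 -> HIT, frames=[4,3] (faults so far: 7)
  LRU total faults: 7
--- Optimal ---
  step 0: ref 4 -> FAULT, frames=[4,-] (faults so far: 1)
  step 1: ref 2 -> FAULT, frames=[4,2] (faults so far: 2)
  step 2: ref 4 -> HIT, frames=[4,2] (faults so far: 2)
  step 3: ref 2 -> HIT, frames=[4,2] (faults so far: 2)
  step 4: ref 3 -> FAULT, evict 2, frames=[4,3] (faults so far: 3)
  step 5: ref 3 -> HIT, frames=[4,3] (faults so far: 3)
  step 6: ref 4 -> HIT, frames=[4,3] (faults so far: 3)
  step 7: ref 4 -> HIT, frames=[4,3] (faults so far: 3)
  step 8: ref 3 -> HIT, frames=[4,3] (faults so far: 3)
  step 9: ref 1 -> FAULT, evict 3, frames=[4,1] (faults so far: 4)
  step 10: ref 4 -> HIT, frames=[4,1] (faults so far: 4)
  step 11: ref 4 -> HIT, frames=[4,1] (faults so far: 4)
  step 12: ref 3 -> FAULT, evict 1, frames=[4,3] (faults so far: 5)
  step 13: ref 4 -> HIT, frames=[4,3] (faults so far: 5)
  step 14: ref 3 -> HIT, frames=[4,3] (faults so far: 5)
  step 15: ref 3 -> HIT, frames=[4,3] (faults so far: 5)
  Optimal total faults: 5

Answer: 7 7 5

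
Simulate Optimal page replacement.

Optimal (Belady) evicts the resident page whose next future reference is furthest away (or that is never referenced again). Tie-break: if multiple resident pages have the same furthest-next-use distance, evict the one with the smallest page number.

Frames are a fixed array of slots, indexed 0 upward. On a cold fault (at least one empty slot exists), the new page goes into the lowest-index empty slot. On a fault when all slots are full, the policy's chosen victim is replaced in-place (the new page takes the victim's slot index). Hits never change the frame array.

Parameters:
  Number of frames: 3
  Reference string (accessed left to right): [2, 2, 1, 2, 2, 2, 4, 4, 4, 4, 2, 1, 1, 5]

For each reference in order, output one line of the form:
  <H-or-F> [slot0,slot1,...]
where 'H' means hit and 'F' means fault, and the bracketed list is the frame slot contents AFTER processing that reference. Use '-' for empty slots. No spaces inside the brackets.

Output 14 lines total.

F [2,-,-]
H [2,-,-]
F [2,1,-]
H [2,1,-]
H [2,1,-]
H [2,1,-]
F [2,1,4]
H [2,1,4]
H [2,1,4]
H [2,1,4]
H [2,1,4]
H [2,1,4]
H [2,1,4]
F [2,5,4]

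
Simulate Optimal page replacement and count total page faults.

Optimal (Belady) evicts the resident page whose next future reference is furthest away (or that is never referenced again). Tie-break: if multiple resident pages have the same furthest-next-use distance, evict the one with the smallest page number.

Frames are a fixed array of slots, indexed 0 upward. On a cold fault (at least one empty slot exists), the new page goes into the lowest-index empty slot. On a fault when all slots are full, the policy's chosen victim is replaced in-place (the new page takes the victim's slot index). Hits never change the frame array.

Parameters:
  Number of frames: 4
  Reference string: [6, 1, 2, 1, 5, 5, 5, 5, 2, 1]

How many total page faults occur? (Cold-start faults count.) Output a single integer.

Step 0: ref 6 → FAULT, frames=[6,-,-,-]
Step 1: ref 1 → FAULT, frames=[6,1,-,-]
Step 2: ref 2 → FAULT, frames=[6,1,2,-]
Step 3: ref 1 → HIT, frames=[6,1,2,-]
Step 4: ref 5 → FAULT, frames=[6,1,2,5]
Step 5: ref 5 → HIT, frames=[6,1,2,5]
Step 6: ref 5 → HIT, frames=[6,1,2,5]
Step 7: ref 5 → HIT, frames=[6,1,2,5]
Step 8: ref 2 → HIT, frames=[6,1,2,5]
Step 9: ref 1 → HIT, frames=[6,1,2,5]
Total faults: 4

Answer: 4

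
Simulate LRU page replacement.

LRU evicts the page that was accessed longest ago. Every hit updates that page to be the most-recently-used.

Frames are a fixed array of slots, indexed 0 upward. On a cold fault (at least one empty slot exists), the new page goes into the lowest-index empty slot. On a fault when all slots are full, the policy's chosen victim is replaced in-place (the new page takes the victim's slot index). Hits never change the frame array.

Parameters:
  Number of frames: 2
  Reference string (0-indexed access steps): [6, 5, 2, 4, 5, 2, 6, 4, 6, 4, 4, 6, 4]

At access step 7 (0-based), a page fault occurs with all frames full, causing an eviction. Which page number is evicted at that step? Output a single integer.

Step 0: ref 6 -> FAULT, frames=[6,-]
Step 1: ref 5 -> FAULT, frames=[6,5]
Step 2: ref 2 -> FAULT, evict 6, frames=[2,5]
Step 3: ref 4 -> FAULT, evict 5, frames=[2,4]
Step 4: ref 5 -> FAULT, evict 2, frames=[5,4]
Step 5: ref 2 -> FAULT, evict 4, frames=[5,2]
Step 6: ref 6 -> FAULT, evict 5, frames=[6,2]
Step 7: ref 4 -> FAULT, evict 2, frames=[6,4]
At step 7: evicted page 2

Answer: 2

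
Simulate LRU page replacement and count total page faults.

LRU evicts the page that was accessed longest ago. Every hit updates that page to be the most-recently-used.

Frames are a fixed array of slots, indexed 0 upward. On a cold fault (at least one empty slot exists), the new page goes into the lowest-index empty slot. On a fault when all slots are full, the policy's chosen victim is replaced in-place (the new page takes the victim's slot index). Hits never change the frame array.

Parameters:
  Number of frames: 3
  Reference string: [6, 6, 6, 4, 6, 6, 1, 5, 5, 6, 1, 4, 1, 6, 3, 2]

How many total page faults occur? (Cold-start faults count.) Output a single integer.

Answer: 7

Derivation:
Step 0: ref 6 → FAULT, frames=[6,-,-]
Step 1: ref 6 → HIT, frames=[6,-,-]
Step 2: ref 6 → HIT, frames=[6,-,-]
Step 3: ref 4 → FAULT, frames=[6,4,-]
Step 4: ref 6 → HIT, frames=[6,4,-]
Step 5: ref 6 → HIT, frames=[6,4,-]
Step 6: ref 1 → FAULT, frames=[6,4,1]
Step 7: ref 5 → FAULT (evict 4), frames=[6,5,1]
Step 8: ref 5 → HIT, frames=[6,5,1]
Step 9: ref 6 → HIT, frames=[6,5,1]
Step 10: ref 1 → HIT, frames=[6,5,1]
Step 11: ref 4 → FAULT (evict 5), frames=[6,4,1]
Step 12: ref 1 → HIT, frames=[6,4,1]
Step 13: ref 6 → HIT, frames=[6,4,1]
Step 14: ref 3 → FAULT (evict 4), frames=[6,3,1]
Step 15: ref 2 → FAULT (evict 1), frames=[6,3,2]
Total faults: 7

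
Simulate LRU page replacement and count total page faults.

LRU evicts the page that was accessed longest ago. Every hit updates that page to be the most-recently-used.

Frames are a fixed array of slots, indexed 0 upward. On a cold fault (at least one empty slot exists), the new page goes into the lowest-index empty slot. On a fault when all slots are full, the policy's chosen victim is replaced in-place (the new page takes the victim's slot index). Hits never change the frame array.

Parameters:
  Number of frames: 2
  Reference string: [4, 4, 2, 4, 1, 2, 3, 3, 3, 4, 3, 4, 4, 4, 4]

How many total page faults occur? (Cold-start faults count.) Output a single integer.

Step 0: ref 4 → FAULT, frames=[4,-]
Step 1: ref 4 → HIT, frames=[4,-]
Step 2: ref 2 → FAULT, frames=[4,2]
Step 3: ref 4 → HIT, frames=[4,2]
Step 4: ref 1 → FAULT (evict 2), frames=[4,1]
Step 5: ref 2 → FAULT (evict 4), frames=[2,1]
Step 6: ref 3 → FAULT (evict 1), frames=[2,3]
Step 7: ref 3 → HIT, frames=[2,3]
Step 8: ref 3 → HIT, frames=[2,3]
Step 9: ref 4 → FAULT (evict 2), frames=[4,3]
Step 10: ref 3 → HIT, frames=[4,3]
Step 11: ref 4 → HIT, frames=[4,3]
Step 12: ref 4 → HIT, frames=[4,3]
Step 13: ref 4 → HIT, frames=[4,3]
Step 14: ref 4 → HIT, frames=[4,3]
Total faults: 6

Answer: 6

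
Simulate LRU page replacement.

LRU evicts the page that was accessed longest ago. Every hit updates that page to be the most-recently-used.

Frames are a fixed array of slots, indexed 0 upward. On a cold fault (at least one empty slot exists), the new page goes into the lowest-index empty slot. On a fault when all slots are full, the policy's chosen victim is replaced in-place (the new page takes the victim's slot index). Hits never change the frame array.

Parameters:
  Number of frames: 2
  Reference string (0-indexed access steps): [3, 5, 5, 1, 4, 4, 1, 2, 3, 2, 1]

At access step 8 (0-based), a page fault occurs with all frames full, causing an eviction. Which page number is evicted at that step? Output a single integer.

Answer: 1

Derivation:
Step 0: ref 3 -> FAULT, frames=[3,-]
Step 1: ref 5 -> FAULT, frames=[3,5]
Step 2: ref 5 -> HIT, frames=[3,5]
Step 3: ref 1 -> FAULT, evict 3, frames=[1,5]
Step 4: ref 4 -> FAULT, evict 5, frames=[1,4]
Step 5: ref 4 -> HIT, frames=[1,4]
Step 6: ref 1 -> HIT, frames=[1,4]
Step 7: ref 2 -> FAULT, evict 4, frames=[1,2]
Step 8: ref 3 -> FAULT, evict 1, frames=[3,2]
At step 8: evicted page 1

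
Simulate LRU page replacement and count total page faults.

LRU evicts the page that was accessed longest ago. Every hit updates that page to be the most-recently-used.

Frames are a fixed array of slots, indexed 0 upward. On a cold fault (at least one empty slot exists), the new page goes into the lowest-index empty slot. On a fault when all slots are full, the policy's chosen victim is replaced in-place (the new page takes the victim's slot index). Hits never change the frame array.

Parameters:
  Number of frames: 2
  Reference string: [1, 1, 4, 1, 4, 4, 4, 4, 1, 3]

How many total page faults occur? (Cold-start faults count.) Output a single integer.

Step 0: ref 1 → FAULT, frames=[1,-]
Step 1: ref 1 → HIT, frames=[1,-]
Step 2: ref 4 → FAULT, frames=[1,4]
Step 3: ref 1 → HIT, frames=[1,4]
Step 4: ref 4 → HIT, frames=[1,4]
Step 5: ref 4 → HIT, frames=[1,4]
Step 6: ref 4 → HIT, frames=[1,4]
Step 7: ref 4 → HIT, frames=[1,4]
Step 8: ref 1 → HIT, frames=[1,4]
Step 9: ref 3 → FAULT (evict 4), frames=[1,3]
Total faults: 3

Answer: 3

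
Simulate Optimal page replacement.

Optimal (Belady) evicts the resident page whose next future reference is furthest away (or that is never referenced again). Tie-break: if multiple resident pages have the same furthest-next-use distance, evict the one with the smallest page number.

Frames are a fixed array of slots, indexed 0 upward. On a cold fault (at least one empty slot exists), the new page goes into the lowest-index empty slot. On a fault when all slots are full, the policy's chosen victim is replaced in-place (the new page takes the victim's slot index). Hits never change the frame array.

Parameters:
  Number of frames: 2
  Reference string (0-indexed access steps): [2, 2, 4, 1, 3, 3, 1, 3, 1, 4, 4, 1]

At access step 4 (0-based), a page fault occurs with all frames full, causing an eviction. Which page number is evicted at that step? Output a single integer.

Answer: 4

Derivation:
Step 0: ref 2 -> FAULT, frames=[2,-]
Step 1: ref 2 -> HIT, frames=[2,-]
Step 2: ref 4 -> FAULT, frames=[2,4]
Step 3: ref 1 -> FAULT, evict 2, frames=[1,4]
Step 4: ref 3 -> FAULT, evict 4, frames=[1,3]
At step 4: evicted page 4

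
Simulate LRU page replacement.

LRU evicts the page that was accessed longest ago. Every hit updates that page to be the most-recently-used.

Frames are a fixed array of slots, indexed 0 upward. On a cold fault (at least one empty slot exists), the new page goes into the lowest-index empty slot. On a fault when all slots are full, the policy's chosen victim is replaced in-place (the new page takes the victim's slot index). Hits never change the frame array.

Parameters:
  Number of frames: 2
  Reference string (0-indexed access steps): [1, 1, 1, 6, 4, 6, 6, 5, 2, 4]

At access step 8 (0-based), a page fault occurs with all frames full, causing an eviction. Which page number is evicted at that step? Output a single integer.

Step 0: ref 1 -> FAULT, frames=[1,-]
Step 1: ref 1 -> HIT, frames=[1,-]
Step 2: ref 1 -> HIT, frames=[1,-]
Step 3: ref 6 -> FAULT, frames=[1,6]
Step 4: ref 4 -> FAULT, evict 1, frames=[4,6]
Step 5: ref 6 -> HIT, frames=[4,6]
Step 6: ref 6 -> HIT, frames=[4,6]
Step 7: ref 5 -> FAULT, evict 4, frames=[5,6]
Step 8: ref 2 -> FAULT, evict 6, frames=[5,2]
At step 8: evicted page 6

Answer: 6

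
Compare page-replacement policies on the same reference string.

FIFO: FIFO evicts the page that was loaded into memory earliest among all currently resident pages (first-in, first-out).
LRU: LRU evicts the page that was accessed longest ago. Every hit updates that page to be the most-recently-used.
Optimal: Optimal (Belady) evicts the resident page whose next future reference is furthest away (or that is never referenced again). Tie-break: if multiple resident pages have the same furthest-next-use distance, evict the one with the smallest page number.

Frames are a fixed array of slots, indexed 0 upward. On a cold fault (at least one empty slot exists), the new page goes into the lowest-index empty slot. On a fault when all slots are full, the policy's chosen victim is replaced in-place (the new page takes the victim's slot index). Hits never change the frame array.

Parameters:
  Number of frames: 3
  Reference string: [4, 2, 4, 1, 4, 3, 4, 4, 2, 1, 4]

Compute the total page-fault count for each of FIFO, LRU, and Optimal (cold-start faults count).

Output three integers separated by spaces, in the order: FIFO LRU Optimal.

Answer: 7 6 5

Derivation:
--- FIFO ---
  step 0: ref 4 -> FAULT, frames=[4,-,-] (faults so far: 1)
  step 1: ref 2 -> FAULT, frames=[4,2,-] (faults so far: 2)
  step 2: ref 4 -> HIT, frames=[4,2,-] (faults so far: 2)
  step 3: ref 1 -> FAULT, frames=[4,2,1] (faults so far: 3)
  step 4: ref 4 -> HIT, frames=[4,2,1] (faults so far: 3)
  step 5: ref 3 -> FAULT, evict 4, frames=[3,2,1] (faults so far: 4)
  step 6: ref 4 -> FAULT, evict 2, frames=[3,4,1] (faults so far: 5)
  step 7: ref 4 -> HIT, frames=[3,4,1] (faults so far: 5)
  step 8: ref 2 -> FAULT, evict 1, frames=[3,4,2] (faults so far: 6)
  step 9: ref 1 -> FAULT, evict 3, frames=[1,4,2] (faults so far: 7)
  step 10: ref 4 -> HIT, frames=[1,4,2] (faults so far: 7)
  FIFO total faults: 7
--- LRU ---
  step 0: ref 4 -> FAULT, frames=[4,-,-] (faults so far: 1)
  step 1: ref 2 -> FAULT, frames=[4,2,-] (faults so far: 2)
  step 2: ref 4 -> HIT, frames=[4,2,-] (faults so far: 2)
  step 3: ref 1 -> FAULT, frames=[4,2,1] (faults so far: 3)
  step 4: ref 4 -> HIT, frames=[4,2,1] (faults so far: 3)
  step 5: ref 3 -> FAULT, evict 2, frames=[4,3,1] (faults so far: 4)
  step 6: ref 4 -> HIT, frames=[4,3,1] (faults so far: 4)
  step 7: ref 4 -> HIT, frames=[4,3,1] (faults so far: 4)
  step 8: ref 2 -> FAULT, evict 1, frames=[4,3,2] (faults so far: 5)
  step 9: ref 1 -> FAULT, evict 3, frames=[4,1,2] (faults so far: 6)
  step 10: ref 4 -> HIT, frames=[4,1,2] (faults so far: 6)
  LRU total faults: 6
--- Optimal ---
  step 0: ref 4 -> FAULT, frames=[4,-,-] (faults so far: 1)
  step 1: ref 2 -> FAULT, frames=[4,2,-] (faults so far: 2)
  step 2: ref 4 -> HIT, frames=[4,2,-] (faults so far: 2)
  step 3: ref 1 -> FAULT, frames=[4,2,1] (faults so far: 3)
  step 4: ref 4 -> HIT, frames=[4,2,1] (faults so far: 3)
  step 5: ref 3 -> FAULT, evict 1, frames=[4,2,3] (faults so far: 4)
  step 6: ref 4 -> HIT, frames=[4,2,3] (faults so far: 4)
  step 7: ref 4 -> HIT, frames=[4,2,3] (faults so far: 4)
  step 8: ref 2 -> HIT, frames=[4,2,3] (faults so far: 4)
  step 9: ref 1 -> FAULT, evict 2, frames=[4,1,3] (faults so far: 5)
  step 10: ref 4 -> HIT, frames=[4,1,3] (faults so far: 5)
  Optimal total faults: 5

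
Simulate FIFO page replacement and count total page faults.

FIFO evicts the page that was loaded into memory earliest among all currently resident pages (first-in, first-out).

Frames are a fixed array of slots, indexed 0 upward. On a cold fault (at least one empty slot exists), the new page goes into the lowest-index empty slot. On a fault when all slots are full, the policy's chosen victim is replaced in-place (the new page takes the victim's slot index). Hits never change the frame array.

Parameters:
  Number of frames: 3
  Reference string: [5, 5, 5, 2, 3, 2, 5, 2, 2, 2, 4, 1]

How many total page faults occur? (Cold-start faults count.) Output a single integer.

Step 0: ref 5 → FAULT, frames=[5,-,-]
Step 1: ref 5 → HIT, frames=[5,-,-]
Step 2: ref 5 → HIT, frames=[5,-,-]
Step 3: ref 2 → FAULT, frames=[5,2,-]
Step 4: ref 3 → FAULT, frames=[5,2,3]
Step 5: ref 2 → HIT, frames=[5,2,3]
Step 6: ref 5 → HIT, frames=[5,2,3]
Step 7: ref 2 → HIT, frames=[5,2,3]
Step 8: ref 2 → HIT, frames=[5,2,3]
Step 9: ref 2 → HIT, frames=[5,2,3]
Step 10: ref 4 → FAULT (evict 5), frames=[4,2,3]
Step 11: ref 1 → FAULT (evict 2), frames=[4,1,3]
Total faults: 5

Answer: 5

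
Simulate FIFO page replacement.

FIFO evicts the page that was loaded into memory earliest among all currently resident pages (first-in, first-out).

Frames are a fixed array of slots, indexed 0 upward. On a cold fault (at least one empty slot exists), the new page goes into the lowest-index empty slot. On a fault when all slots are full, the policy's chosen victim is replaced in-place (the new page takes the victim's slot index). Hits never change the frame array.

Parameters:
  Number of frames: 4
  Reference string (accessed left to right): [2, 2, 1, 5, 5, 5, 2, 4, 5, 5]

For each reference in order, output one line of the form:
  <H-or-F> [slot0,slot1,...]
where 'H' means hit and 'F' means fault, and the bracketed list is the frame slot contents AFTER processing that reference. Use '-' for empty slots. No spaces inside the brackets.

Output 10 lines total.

F [2,-,-,-]
H [2,-,-,-]
F [2,1,-,-]
F [2,1,5,-]
H [2,1,5,-]
H [2,1,5,-]
H [2,1,5,-]
F [2,1,5,4]
H [2,1,5,4]
H [2,1,5,4]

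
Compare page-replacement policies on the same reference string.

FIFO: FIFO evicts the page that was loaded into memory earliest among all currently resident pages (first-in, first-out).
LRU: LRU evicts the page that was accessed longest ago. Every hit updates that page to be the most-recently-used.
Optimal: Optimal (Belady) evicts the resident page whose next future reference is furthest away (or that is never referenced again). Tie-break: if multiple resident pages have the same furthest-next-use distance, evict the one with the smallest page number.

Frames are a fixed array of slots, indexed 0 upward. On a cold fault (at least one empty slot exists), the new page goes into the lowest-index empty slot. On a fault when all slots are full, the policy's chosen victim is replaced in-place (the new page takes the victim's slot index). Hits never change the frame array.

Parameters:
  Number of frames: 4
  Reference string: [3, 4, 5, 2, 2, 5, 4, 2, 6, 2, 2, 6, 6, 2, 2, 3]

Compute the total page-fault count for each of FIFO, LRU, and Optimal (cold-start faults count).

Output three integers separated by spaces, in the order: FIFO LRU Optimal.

Answer: 6 6 5

Derivation:
--- FIFO ---
  step 0: ref 3 -> FAULT, frames=[3,-,-,-] (faults so far: 1)
  step 1: ref 4 -> FAULT, frames=[3,4,-,-] (faults so far: 2)
  step 2: ref 5 -> FAULT, frames=[3,4,5,-] (faults so far: 3)
  step 3: ref 2 -> FAULT, frames=[3,4,5,2] (faults so far: 4)
  step 4: ref 2 -> HIT, frames=[3,4,5,2] (faults so far: 4)
  step 5: ref 5 -> HIT, frames=[3,4,5,2] (faults so far: 4)
  step 6: ref 4 -> HIT, frames=[3,4,5,2] (faults so far: 4)
  step 7: ref 2 -> HIT, frames=[3,4,5,2] (faults so far: 4)
  step 8: ref 6 -> FAULT, evict 3, frames=[6,4,5,2] (faults so far: 5)
  step 9: ref 2 -> HIT, frames=[6,4,5,2] (faults so far: 5)
  step 10: ref 2 -> HIT, frames=[6,4,5,2] (faults so far: 5)
  step 11: ref 6 -> HIT, frames=[6,4,5,2] (faults so far: 5)
  step 12: ref 6 -> HIT, frames=[6,4,5,2] (faults so far: 5)
  step 13: ref 2 -> HIT, frames=[6,4,5,2] (faults so far: 5)
  step 14: ref 2 -> HIT, frames=[6,4,5,2] (faults so far: 5)
  step 15: ref 3 -> FAULT, evict 4, frames=[6,3,5,2] (faults so far: 6)
  FIFO total faults: 6
--- LRU ---
  step 0: ref 3 -> FAULT, frames=[3,-,-,-] (faults so far: 1)
  step 1: ref 4 -> FAULT, frames=[3,4,-,-] (faults so far: 2)
  step 2: ref 5 -> FAULT, frames=[3,4,5,-] (faults so far: 3)
  step 3: ref 2 -> FAULT, frames=[3,4,5,2] (faults so far: 4)
  step 4: ref 2 -> HIT, frames=[3,4,5,2] (faults so far: 4)
  step 5: ref 5 -> HIT, frames=[3,4,5,2] (faults so far: 4)
  step 6: ref 4 -> HIT, frames=[3,4,5,2] (faults so far: 4)
  step 7: ref 2 -> HIT, frames=[3,4,5,2] (faults so far: 4)
  step 8: ref 6 -> FAULT, evict 3, frames=[6,4,5,2] (faults so far: 5)
  step 9: ref 2 -> HIT, frames=[6,4,5,2] (faults so far: 5)
  step 10: ref 2 -> HIT, frames=[6,4,5,2] (faults so far: 5)
  step 11: ref 6 -> HIT, frames=[6,4,5,2] (faults so far: 5)
  step 12: ref 6 -> HIT, frames=[6,4,5,2] (faults so far: 5)
  step 13: ref 2 -> HIT, frames=[6,4,5,2] (faults so far: 5)
  step 14: ref 2 -> HIT, frames=[6,4,5,2] (faults so far: 5)
  step 15: ref 3 -> FAULT, evict 5, frames=[6,4,3,2] (faults so far: 6)
  LRU total faults: 6
--- Optimal ---
  step 0: ref 3 -> FAULT, frames=[3,-,-,-] (faults so far: 1)
  step 1: ref 4 -> FAULT, frames=[3,4,-,-] (faults so far: 2)
  step 2: ref 5 -> FAULT, frames=[3,4,5,-] (faults so far: 3)
  step 3: ref 2 -> FAULT, frames=[3,4,5,2] (faults so far: 4)
  step 4: ref 2 -> HIT, frames=[3,4,5,2] (faults so far: 4)
  step 5: ref 5 -> HIT, frames=[3,4,5,2] (faults so far: 4)
  step 6: ref 4 -> HIT, frames=[3,4,5,2] (faults so far: 4)
  step 7: ref 2 -> HIT, frames=[3,4,5,2] (faults so far: 4)
  step 8: ref 6 -> FAULT, evict 4, frames=[3,6,5,2] (faults so far: 5)
  step 9: ref 2 -> HIT, frames=[3,6,5,2] (faults so far: 5)
  step 10: ref 2 -> HIT, frames=[3,6,5,2] (faults so far: 5)
  step 11: ref 6 -> HIT, frames=[3,6,5,2] (faults so far: 5)
  step 12: ref 6 -> HIT, frames=[3,6,5,2] (faults so far: 5)
  step 13: ref 2 -> HIT, frames=[3,6,5,2] (faults so far: 5)
  step 14: ref 2 -> HIT, frames=[3,6,5,2] (faults so far: 5)
  step 15: ref 3 -> HIT, frames=[3,6,5,2] (faults so far: 5)
  Optimal total faults: 5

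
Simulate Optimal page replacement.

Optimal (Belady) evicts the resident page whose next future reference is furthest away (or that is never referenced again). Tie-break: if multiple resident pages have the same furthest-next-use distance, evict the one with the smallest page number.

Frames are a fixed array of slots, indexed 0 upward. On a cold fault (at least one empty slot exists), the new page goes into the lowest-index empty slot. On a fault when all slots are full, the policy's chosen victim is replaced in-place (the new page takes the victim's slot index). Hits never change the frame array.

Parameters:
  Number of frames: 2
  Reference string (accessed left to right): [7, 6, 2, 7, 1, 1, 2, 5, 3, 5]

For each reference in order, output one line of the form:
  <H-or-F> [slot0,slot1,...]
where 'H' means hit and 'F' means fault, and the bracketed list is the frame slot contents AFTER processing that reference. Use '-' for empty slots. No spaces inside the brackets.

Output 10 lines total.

F [7,-]
F [7,6]
F [7,2]
H [7,2]
F [1,2]
H [1,2]
H [1,2]
F [5,2]
F [5,3]
H [5,3]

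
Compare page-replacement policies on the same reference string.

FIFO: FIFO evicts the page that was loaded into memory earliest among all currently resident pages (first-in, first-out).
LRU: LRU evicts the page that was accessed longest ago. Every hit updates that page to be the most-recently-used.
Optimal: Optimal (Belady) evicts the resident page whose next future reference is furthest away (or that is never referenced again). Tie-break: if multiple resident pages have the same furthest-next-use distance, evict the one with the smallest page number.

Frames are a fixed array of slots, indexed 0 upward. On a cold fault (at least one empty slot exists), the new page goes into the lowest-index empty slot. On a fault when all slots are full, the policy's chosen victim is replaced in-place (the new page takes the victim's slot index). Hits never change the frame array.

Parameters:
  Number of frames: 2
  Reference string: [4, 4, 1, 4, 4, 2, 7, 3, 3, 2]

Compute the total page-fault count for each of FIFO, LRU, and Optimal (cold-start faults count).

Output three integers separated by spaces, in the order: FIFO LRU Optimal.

Answer: 6 6 5

Derivation:
--- FIFO ---
  step 0: ref 4 -> FAULT, frames=[4,-] (faults so far: 1)
  step 1: ref 4 -> HIT, frames=[4,-] (faults so far: 1)
  step 2: ref 1 -> FAULT, frames=[4,1] (faults so far: 2)
  step 3: ref 4 -> HIT, frames=[4,1] (faults so far: 2)
  step 4: ref 4 -> HIT, frames=[4,1] (faults so far: 2)
  step 5: ref 2 -> FAULT, evict 4, frames=[2,1] (faults so far: 3)
  step 6: ref 7 -> FAULT, evict 1, frames=[2,7] (faults so far: 4)
  step 7: ref 3 -> FAULT, evict 2, frames=[3,7] (faults so far: 5)
  step 8: ref 3 -> HIT, frames=[3,7] (faults so far: 5)
  step 9: ref 2 -> FAULT, evict 7, frames=[3,2] (faults so far: 6)
  FIFO total faults: 6
--- LRU ---
  step 0: ref 4 -> FAULT, frames=[4,-] (faults so far: 1)
  step 1: ref 4 -> HIT, frames=[4,-] (faults so far: 1)
  step 2: ref 1 -> FAULT, frames=[4,1] (faults so far: 2)
  step 3: ref 4 -> HIT, frames=[4,1] (faults so far: 2)
  step 4: ref 4 -> HIT, frames=[4,1] (faults so far: 2)
  step 5: ref 2 -> FAULT, evict 1, frames=[4,2] (faults so far: 3)
  step 6: ref 7 -> FAULT, evict 4, frames=[7,2] (faults so far: 4)
  step 7: ref 3 -> FAULT, evict 2, frames=[7,3] (faults so far: 5)
  step 8: ref 3 -> HIT, frames=[7,3] (faults so far: 5)
  step 9: ref 2 -> FAULT, evict 7, frames=[2,3] (faults so far: 6)
  LRU total faults: 6
--- Optimal ---
  step 0: ref 4 -> FAULT, frames=[4,-] (faults so far: 1)
  step 1: ref 4 -> HIT, frames=[4,-] (faults so far: 1)
  step 2: ref 1 -> FAULT, frames=[4,1] (faults so far: 2)
  step 3: ref 4 -> HIT, frames=[4,1] (faults so far: 2)
  step 4: ref 4 -> HIT, frames=[4,1] (faults so far: 2)
  step 5: ref 2 -> FAULT, evict 1, frames=[4,2] (faults so far: 3)
  step 6: ref 7 -> FAULT, evict 4, frames=[7,2] (faults so far: 4)
  step 7: ref 3 -> FAULT, evict 7, frames=[3,2] (faults so far: 5)
  step 8: ref 3 -> HIT, frames=[3,2] (faults so far: 5)
  step 9: ref 2 -> HIT, frames=[3,2] (faults so far: 5)
  Optimal total faults: 5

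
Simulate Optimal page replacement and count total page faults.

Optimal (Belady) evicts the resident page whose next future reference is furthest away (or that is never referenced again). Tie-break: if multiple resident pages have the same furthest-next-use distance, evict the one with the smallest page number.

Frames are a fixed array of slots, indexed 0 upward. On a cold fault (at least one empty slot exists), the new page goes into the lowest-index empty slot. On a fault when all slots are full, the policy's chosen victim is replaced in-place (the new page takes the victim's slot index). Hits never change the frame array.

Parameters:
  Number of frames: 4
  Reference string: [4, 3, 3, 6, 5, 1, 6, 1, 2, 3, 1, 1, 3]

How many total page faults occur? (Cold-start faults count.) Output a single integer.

Step 0: ref 4 → FAULT, frames=[4,-,-,-]
Step 1: ref 3 → FAULT, frames=[4,3,-,-]
Step 2: ref 3 → HIT, frames=[4,3,-,-]
Step 3: ref 6 → FAULT, frames=[4,3,6,-]
Step 4: ref 5 → FAULT, frames=[4,3,6,5]
Step 5: ref 1 → FAULT (evict 4), frames=[1,3,6,5]
Step 6: ref 6 → HIT, frames=[1,3,6,5]
Step 7: ref 1 → HIT, frames=[1,3,6,5]
Step 8: ref 2 → FAULT (evict 5), frames=[1,3,6,2]
Step 9: ref 3 → HIT, frames=[1,3,6,2]
Step 10: ref 1 → HIT, frames=[1,3,6,2]
Step 11: ref 1 → HIT, frames=[1,3,6,2]
Step 12: ref 3 → HIT, frames=[1,3,6,2]
Total faults: 6

Answer: 6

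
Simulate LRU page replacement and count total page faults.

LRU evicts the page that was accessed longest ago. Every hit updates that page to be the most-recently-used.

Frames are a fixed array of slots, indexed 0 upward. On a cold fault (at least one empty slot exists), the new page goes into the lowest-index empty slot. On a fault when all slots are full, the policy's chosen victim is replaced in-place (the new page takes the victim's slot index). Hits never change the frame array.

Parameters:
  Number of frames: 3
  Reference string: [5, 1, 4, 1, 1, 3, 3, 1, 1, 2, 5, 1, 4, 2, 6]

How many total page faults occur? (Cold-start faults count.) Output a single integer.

Step 0: ref 5 → FAULT, frames=[5,-,-]
Step 1: ref 1 → FAULT, frames=[5,1,-]
Step 2: ref 4 → FAULT, frames=[5,1,4]
Step 3: ref 1 → HIT, frames=[5,1,4]
Step 4: ref 1 → HIT, frames=[5,1,4]
Step 5: ref 3 → FAULT (evict 5), frames=[3,1,4]
Step 6: ref 3 → HIT, frames=[3,1,4]
Step 7: ref 1 → HIT, frames=[3,1,4]
Step 8: ref 1 → HIT, frames=[3,1,4]
Step 9: ref 2 → FAULT (evict 4), frames=[3,1,2]
Step 10: ref 5 → FAULT (evict 3), frames=[5,1,2]
Step 11: ref 1 → HIT, frames=[5,1,2]
Step 12: ref 4 → FAULT (evict 2), frames=[5,1,4]
Step 13: ref 2 → FAULT (evict 5), frames=[2,1,4]
Step 14: ref 6 → FAULT (evict 1), frames=[2,6,4]
Total faults: 9

Answer: 9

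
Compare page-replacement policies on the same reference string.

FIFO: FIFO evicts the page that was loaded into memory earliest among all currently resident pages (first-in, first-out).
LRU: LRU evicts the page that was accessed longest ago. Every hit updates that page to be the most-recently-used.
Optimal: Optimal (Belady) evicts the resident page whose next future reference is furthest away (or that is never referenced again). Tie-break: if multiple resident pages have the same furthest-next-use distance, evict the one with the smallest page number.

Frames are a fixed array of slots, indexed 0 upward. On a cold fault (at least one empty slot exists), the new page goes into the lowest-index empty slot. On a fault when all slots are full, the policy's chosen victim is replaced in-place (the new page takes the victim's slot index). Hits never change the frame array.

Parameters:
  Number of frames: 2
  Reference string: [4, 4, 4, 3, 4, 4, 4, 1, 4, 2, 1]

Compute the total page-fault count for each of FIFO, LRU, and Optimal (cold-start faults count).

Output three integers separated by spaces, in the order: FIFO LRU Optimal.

Answer: 6 5 4

Derivation:
--- FIFO ---
  step 0: ref 4 -> FAULT, frames=[4,-] (faults so far: 1)
  step 1: ref 4 -> HIT, frames=[4,-] (faults so far: 1)
  step 2: ref 4 -> HIT, frames=[4,-] (faults so far: 1)
  step 3: ref 3 -> FAULT, frames=[4,3] (faults so far: 2)
  step 4: ref 4 -> HIT, frames=[4,3] (faults so far: 2)
  step 5: ref 4 -> HIT, frames=[4,3] (faults so far: 2)
  step 6: ref 4 -> HIT, frames=[4,3] (faults so far: 2)
  step 7: ref 1 -> FAULT, evict 4, frames=[1,3] (faults so far: 3)
  step 8: ref 4 -> FAULT, evict 3, frames=[1,4] (faults so far: 4)
  step 9: ref 2 -> FAULT, evict 1, frames=[2,4] (faults so far: 5)
  step 10: ref 1 -> FAULT, evict 4, frames=[2,1] (faults so far: 6)
  FIFO total faults: 6
--- LRU ---
  step 0: ref 4 -> FAULT, frames=[4,-] (faults so far: 1)
  step 1: ref 4 -> HIT, frames=[4,-] (faults so far: 1)
  step 2: ref 4 -> HIT, frames=[4,-] (faults so far: 1)
  step 3: ref 3 -> FAULT, frames=[4,3] (faults so far: 2)
  step 4: ref 4 -> HIT, frames=[4,3] (faults so far: 2)
  step 5: ref 4 -> HIT, frames=[4,3] (faults so far: 2)
  step 6: ref 4 -> HIT, frames=[4,3] (faults so far: 2)
  step 7: ref 1 -> FAULT, evict 3, frames=[4,1] (faults so far: 3)
  step 8: ref 4 -> HIT, frames=[4,1] (faults so far: 3)
  step 9: ref 2 -> FAULT, evict 1, frames=[4,2] (faults so far: 4)
  step 10: ref 1 -> FAULT, evict 4, frames=[1,2] (faults so far: 5)
  LRU total faults: 5
--- Optimal ---
  step 0: ref 4 -> FAULT, frames=[4,-] (faults so far: 1)
  step 1: ref 4 -> HIT, frames=[4,-] (faults so far: 1)
  step 2: ref 4 -> HIT, frames=[4,-] (faults so far: 1)
  step 3: ref 3 -> FAULT, frames=[4,3] (faults so far: 2)
  step 4: ref 4 -> HIT, frames=[4,3] (faults so far: 2)
  step 5: ref 4 -> HIT, frames=[4,3] (faults so far: 2)
  step 6: ref 4 -> HIT, frames=[4,3] (faults so far: 2)
  step 7: ref 1 -> FAULT, evict 3, frames=[4,1] (faults so far: 3)
  step 8: ref 4 -> HIT, frames=[4,1] (faults so far: 3)
  step 9: ref 2 -> FAULT, evict 4, frames=[2,1] (faults so far: 4)
  step 10: ref 1 -> HIT, frames=[2,1] (faults so far: 4)
  Optimal total faults: 4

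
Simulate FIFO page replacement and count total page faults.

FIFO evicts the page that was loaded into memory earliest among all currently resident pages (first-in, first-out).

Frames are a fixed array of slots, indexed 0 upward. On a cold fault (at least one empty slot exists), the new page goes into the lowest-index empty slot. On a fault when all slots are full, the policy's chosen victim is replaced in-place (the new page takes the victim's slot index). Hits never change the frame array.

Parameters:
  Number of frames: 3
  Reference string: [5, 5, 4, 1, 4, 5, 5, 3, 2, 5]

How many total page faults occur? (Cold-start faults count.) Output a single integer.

Answer: 6

Derivation:
Step 0: ref 5 → FAULT, frames=[5,-,-]
Step 1: ref 5 → HIT, frames=[5,-,-]
Step 2: ref 4 → FAULT, frames=[5,4,-]
Step 3: ref 1 → FAULT, frames=[5,4,1]
Step 4: ref 4 → HIT, frames=[5,4,1]
Step 5: ref 5 → HIT, frames=[5,4,1]
Step 6: ref 5 → HIT, frames=[5,4,1]
Step 7: ref 3 → FAULT (evict 5), frames=[3,4,1]
Step 8: ref 2 → FAULT (evict 4), frames=[3,2,1]
Step 9: ref 5 → FAULT (evict 1), frames=[3,2,5]
Total faults: 6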